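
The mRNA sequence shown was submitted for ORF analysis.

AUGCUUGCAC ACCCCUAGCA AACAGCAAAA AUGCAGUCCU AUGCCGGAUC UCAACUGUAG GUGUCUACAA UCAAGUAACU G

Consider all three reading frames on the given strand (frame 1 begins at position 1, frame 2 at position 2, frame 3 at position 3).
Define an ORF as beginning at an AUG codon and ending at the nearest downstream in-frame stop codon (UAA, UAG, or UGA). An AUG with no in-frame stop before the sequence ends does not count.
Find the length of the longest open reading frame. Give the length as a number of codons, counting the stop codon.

10

Frame 1: AUG CUU GCA CAC CCC UAG CAA ACA GCA AAA AUG CAG UCC UAU GCC GGA UCU CAA CUG UAG GUG UCU ACA AUC AAG UAA CUG — AUG at 1, stop UAG at 16 → 18 nt; AUG at 31, stop UAG at 58 → 30 nt.
Frame 2: UGC UUG CAC ACC CCU AGC AAA CAG CAA AAA UGC AGU CCU AUG CCG GAU CUC AAC UGU AGG UGU CUA CAA UCA AGU AAC — no AUG→stop ORF.
Frame 3: GCU UGC ACA CCC CUA GCA AAC AGC AAA AAU GCA GUC CUA UGC CGG AUC UCA ACU GUA GGU GUC UAC AAU CAA GUA ACU — no AUG→stop ORF.
Longest: frame 1, positions 31–60, 30 nt = 10 codons = 9 aa. → 10 codons.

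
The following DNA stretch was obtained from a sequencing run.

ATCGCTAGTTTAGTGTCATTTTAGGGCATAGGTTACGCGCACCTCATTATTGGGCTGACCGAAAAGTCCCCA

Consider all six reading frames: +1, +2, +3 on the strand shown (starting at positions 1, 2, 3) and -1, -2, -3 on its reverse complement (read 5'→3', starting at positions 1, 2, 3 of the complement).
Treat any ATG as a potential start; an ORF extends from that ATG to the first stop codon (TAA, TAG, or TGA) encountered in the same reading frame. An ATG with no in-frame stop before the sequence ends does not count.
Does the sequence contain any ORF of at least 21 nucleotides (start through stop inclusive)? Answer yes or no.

no

Reverse complement (5'→3'): TGGGGACTTTTCGGTCAGCCCAATAATGAGGTGCGCGTAACCTATGCCCTAAAATGACACTAAACTAGCGAT
Frame +1: ATC GCT AGT TTA GTG TCA TTT TAG GGC ATA GGT TAC GCG CAC CTC ATT ATT GGG CTG ACC GAA AAG TCC CCA — no ATG→stop ORF.
Frame +2: TCG CTA GTT TAG TGT CAT TTT AGG GCA TAG GTT ACG CGC ACC TCA TTA TTG GGC TGA CCG AAA AGT CCC — no ATG→stop ORF.
Frame +3: CGC TAG TTT AGT GTC ATT TTA GGG CAT AGG TTA CGC GCA CCT CAT TAT TGG GCT GAC CGA AAA GTC CCC — no ATG→stop ORF.
Frame -1: TGG GGA CTT TTC GGT CAG CCC AAT AAT GAG GTG CGC GTA ACC TAT GCC CTA AAA TGA CAC TAA ACT AGC GAT — no ATG→stop ORF.
Frame -2: GGG GAC TTT TCG GTC AGC CCA ATA ATG AGG TGC GCG TAA CCT ATG CCC TAA AAT GAC ACT AAA CTA GCG — ATG at 26, stop TAA at 38 → 15 nt; ATG at 44, stop TAA at 50 → 9 nt.
Frame -3: GGG ACT TTT CGG TCA GCC CAA TAA TGA GGT GCG CGT AAC CTA TGC CCT AAA ATG ACA CTA AAC TAG CGA — ATG at 54, stop TAG at 66 → 15 nt.
Largest ORF found is 15 nucleotides < 21, so no.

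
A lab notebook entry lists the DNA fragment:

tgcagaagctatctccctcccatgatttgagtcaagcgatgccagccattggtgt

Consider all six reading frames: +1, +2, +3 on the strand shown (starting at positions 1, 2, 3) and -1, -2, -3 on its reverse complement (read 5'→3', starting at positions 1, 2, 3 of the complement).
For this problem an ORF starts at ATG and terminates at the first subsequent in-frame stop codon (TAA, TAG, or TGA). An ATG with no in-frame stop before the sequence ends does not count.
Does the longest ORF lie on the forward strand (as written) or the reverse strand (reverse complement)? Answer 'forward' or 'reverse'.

reverse

Reverse complement (5'→3'): ACACCAATGGCTGGCATCGCTTGACTCAAATCATGGGAGGGAGATAGCTTCTGCA
Frame +1: TGC AGA AGC TAT CTC CCT CCC ATG ATT TGA GTC AAG CGA TGC CAG CCA TTG GTG — ATG at 22, stop TGA at 28 → 9 nt.
Frame +2: GCA GAA GCT ATC TCC CTC CCA TGA TTT GAG TCA AGC GAT GCC AGC CAT TGG TGT — no ATG→stop ORF.
Frame +3: CAG AAG CTA TCT CCC TCC CAT GAT TTG AGT CAA GCG ATG CCA GCC ATT GGT — no ATG→stop ORF.
Frame -1: ACA CCA ATG GCT GGC ATC GCT TGA CTC AAA TCA TGG GAG GGA GAT AGC TTC TGC — ATG at 7, stop TGA at 22 → 18 nt.
Frame -2: CAC CAA TGG CTG GCA TCG CTT GAC TCA AAT CAT GGG AGG GAG ATA GCT TCT GCA — no ATG→stop ORF.
Frame -3: ACC AAT GGC TGG CAT CGC TTG ACT CAA ATC ATG GGA GGG AGA TAG CTT CTG — ATG at 33, stop TAG at 45 → 15 nt.
Forward-strand max 9 nt; reverse-strand max 18 nt. The reverse strand has the longer ORF.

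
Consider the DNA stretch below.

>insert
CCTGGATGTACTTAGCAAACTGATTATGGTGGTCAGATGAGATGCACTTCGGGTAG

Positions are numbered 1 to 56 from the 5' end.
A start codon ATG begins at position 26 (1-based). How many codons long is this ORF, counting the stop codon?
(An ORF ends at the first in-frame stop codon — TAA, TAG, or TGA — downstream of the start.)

Codons from position 26: ATG (26–28), GTG (29–31), GTC (32–34), AGA (35–37), TGA (38–40).
TGA is the first in-frame stop; that's 5 codons including the stop.

5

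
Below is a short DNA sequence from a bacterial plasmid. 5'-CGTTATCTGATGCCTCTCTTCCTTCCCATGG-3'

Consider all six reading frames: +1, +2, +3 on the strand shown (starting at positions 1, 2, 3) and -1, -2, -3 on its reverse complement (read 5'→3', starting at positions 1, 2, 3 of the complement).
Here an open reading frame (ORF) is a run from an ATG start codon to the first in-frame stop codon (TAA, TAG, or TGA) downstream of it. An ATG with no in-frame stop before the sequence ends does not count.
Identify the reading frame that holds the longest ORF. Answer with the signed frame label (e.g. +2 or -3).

Reverse complement (5'→3'): CCATGGGAAGGAAGAGAGGCATCAGATAACG
Frame +1: CGT TAT CTG ATG CCT CTC TTC CTT CCC ATG — no ATG→stop ORF.
Frame +2: GTT ATC TGA TGC CTC TCT TCC TTC CCA TGG — no ATG→stop ORF.
Frame +3: TTA TCT GAT GCC TCT CTT CCT TCC CAT — no ATG→stop ORF.
Frame -1: CCA TGG GAA GGA AGA GAG GCA TCA GAT AAC — no ATG→stop ORF.
Frame -2: CAT GGG AAG GAA GAG AGG CAT CAG ATA ACG — no ATG→stop ORF.
Frame -3: ATG GGA AGG AAG AGA GGC ATC AGA TAA — ATG at 3, stop TAA at 27 → 27 nt.
Longest ORF is 27 nt in frame -3 (positions 3–29).

-3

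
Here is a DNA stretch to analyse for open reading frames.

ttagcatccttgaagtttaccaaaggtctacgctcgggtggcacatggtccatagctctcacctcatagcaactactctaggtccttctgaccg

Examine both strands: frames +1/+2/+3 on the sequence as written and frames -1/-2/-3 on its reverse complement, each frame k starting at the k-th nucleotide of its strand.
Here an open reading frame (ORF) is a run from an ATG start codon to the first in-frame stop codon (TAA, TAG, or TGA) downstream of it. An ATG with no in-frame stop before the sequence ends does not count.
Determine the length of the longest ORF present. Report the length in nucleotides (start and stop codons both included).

30

Reverse complement (5'→3'): CGGTCAGAAGGACCTAGAGTAGTTGCTATGAGGTGAGAGCTATGGACCATGTGCCACCCGAGCGTAGACCTTTGGTAAACTTCAAGGATGCTAA
Frame +1: TTA GCA TCC TTG AAG TTT ACC AAA GGT CTA CGC TCG GGT GGC ACA TGG TCC ATA GCT CTC ACC TCA TAG CAA CTA CTC TAG GTC CTT CTG ACC — no ATG→stop ORF.
Frame +2: TAG CAT CCT TGA AGT TTA CCA AAG GTC TAC GCT CGG GTG GCA CAT GGT CCA TAG CTC TCA CCT CAT AGC AAC TAC TCT AGG TCC TTC TGA CCG — no ATG→stop ORF.
Frame +3: AGC ATC CTT GAA GTT TAC CAA AGG TCT ACG CTC GGG TGG CAC ATG GTC CAT AGC TCT CAC CTC ATA GCA ACT ACT CTA GGT CCT TCT GAC — no ATG→stop ORF.
Frame -1: CGG TCA GAA GGA CCT AGA GTA GTT GCT ATG AGG TGA GAG CTA TGG ACC ATG TGC CAC CCG AGC GTA GAC CTT TGG TAA ACT TCA AGG ATG CTA — ATG at 28, stop TGA at 34 → 9 nt; ATG at 49, stop TAA at 76 → 30 nt.
Frame -2: GGT CAG AAG GAC CTA GAG TAG TTG CTA TGA GGT GAG AGC TAT GGA CCA TGT GCC ACC CGA GCG TAG ACC TTT GGT AAA CTT CAA GGA TGC TAA — no ATG→stop ORF.
Frame -3: GTC AGA AGG ACC TAG AGT AGT TGC TAT GAG GTG AGA GCT ATG GAC CAT GTG CCA CCC GAG CGT AGA CCT TTG GTA AAC TTC AAG GAT GCT — no ATG→stop ORF.
Longest: frame -1, positions 49–78, 30 nt = 10 codons = 9 aa. → 30 nucleotides.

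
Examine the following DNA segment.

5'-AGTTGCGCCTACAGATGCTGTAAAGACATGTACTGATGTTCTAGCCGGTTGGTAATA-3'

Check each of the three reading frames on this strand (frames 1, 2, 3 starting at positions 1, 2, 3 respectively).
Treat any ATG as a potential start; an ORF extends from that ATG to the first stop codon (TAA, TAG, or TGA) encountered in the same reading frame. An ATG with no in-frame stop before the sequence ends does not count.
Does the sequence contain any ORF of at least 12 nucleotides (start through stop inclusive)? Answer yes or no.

no

Frame 1: AGT TGC GCC TAC AGA TGC TGT AAA GAC ATG TAC TGA TGT TCT AGC CGG TTG GTA ATA — ATG at 28, stop TGA at 34 → 9 nt.
Frame 2: GTT GCG CCT ACA GAT GCT GTA AAG ACA TGT ACT GAT GTT CTA GCC GGT TGG TAA — no ATG→stop ORF.
Frame 3: TTG CGC CTA CAG ATG CTG TAA AGA CAT GTA CTG ATG TTC TAG CCG GTT GGT AAT — ATG at 15, stop TAA at 21 → 9 nt; ATG at 36, stop TAG at 42 → 9 nt.
Largest ORF found is 9 nucleotides < 12, so no.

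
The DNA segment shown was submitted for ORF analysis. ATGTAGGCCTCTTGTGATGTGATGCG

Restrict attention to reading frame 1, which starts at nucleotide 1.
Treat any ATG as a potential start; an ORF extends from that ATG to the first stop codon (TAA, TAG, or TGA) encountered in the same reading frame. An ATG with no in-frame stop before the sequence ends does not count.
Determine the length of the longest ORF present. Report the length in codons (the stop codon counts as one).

Frame 1: ATG TAG GCC TCT TGT GAT GTG ATG — ATG at 1, stop TAG at 4 → 6 nt.
Longest: frame 1, positions 1–6, 6 nt = 2 codons = 1 aa. → 2 codons.

2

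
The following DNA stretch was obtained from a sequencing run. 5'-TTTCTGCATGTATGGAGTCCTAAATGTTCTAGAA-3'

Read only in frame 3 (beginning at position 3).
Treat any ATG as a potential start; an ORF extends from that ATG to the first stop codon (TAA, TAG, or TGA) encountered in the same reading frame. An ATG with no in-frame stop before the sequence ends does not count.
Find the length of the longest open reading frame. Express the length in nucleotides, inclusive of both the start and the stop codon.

12

Frame 3: TCT GCA TGT ATG GAG TCC TAA ATG TTC TAG — ATG at 12, stop TAA at 21 → 12 nt; ATG at 24, stop TAG at 30 → 9 nt.
Longest: frame 3, positions 12–23, 12 nt = 4 codons = 3 aa. → 12 nucleotides.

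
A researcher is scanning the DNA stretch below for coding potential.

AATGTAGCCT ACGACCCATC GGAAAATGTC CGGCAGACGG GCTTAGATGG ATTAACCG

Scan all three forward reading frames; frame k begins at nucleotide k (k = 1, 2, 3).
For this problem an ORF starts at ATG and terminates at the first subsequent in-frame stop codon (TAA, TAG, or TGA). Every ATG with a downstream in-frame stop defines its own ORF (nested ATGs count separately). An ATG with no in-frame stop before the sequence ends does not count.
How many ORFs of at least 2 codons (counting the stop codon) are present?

3

Frame 1: AAT GTA GCC TAC GAC CCA TCG GAA AAT GTC CGG CAG ACG GGC TTA GAT GGA TTA ACC — no ATG→stop ORF.
Frame 2: ATG TAG CCT ACG ACC CAT CGG AAA ATG TCC GGC AGA CGG GCT TAG ATG GAT TAA CCG — ATG at 2, stop TAG at 5 → 6 nt; ATG at 26, stop TAG at 44 → 21 nt; ATG at 47, stop TAA at 53 → 9 nt.
Frame 3: TGT AGC CTA CGA CCC ATC GGA AAA TGT CCG GCA GAC GGG CTT AGA TGG ATT AAC — no ATG→stop ORF.
ORFs ≥ 2 codons: frame 2 2–7 (2 codons), frame 2 26–46 (7 codons), frame 2 47–55 (3 codons). Count = 3.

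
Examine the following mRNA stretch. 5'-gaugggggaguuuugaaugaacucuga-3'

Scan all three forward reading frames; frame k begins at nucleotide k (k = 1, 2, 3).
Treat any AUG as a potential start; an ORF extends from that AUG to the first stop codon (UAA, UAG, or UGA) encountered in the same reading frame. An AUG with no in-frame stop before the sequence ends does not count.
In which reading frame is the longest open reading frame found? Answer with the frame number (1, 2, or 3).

Frame 1: GAU GGG GGA GUU UUG AAU GAA CUC UGA — no AUG→stop ORF.
Frame 2: AUG GGG GAG UUU UGA AUG AAC UCU — AUG at 2, stop UGA at 14 → 15 nt.
Frame 3: UGG GGG AGU UUU GAA UGA ACU CUG — no AUG→stop ORF.
Longest ORF is 15 nt in frame 2 (positions 2–16).

2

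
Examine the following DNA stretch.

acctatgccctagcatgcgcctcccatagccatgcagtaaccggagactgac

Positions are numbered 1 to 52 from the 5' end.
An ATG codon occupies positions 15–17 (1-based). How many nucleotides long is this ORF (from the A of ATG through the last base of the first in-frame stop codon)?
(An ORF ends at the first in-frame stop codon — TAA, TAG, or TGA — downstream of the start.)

15

Codons from position 15: ATG (15–17), CGC (18–20), CTC (21–23), CCA (24–26), TAG (27–29).
TAG is the first in-frame stop; ORF spans 15–29, 15 nucleotides.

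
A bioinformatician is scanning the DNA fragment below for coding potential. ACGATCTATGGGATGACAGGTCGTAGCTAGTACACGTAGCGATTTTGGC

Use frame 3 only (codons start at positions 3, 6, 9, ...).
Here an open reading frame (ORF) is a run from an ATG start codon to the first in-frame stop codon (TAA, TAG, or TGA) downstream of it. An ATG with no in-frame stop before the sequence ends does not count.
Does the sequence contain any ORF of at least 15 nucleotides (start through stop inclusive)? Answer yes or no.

no

Frame 3: GAT CTA TGG GAT GAC AGG TCG TAG CTA GTA CAC GTA GCG ATT TTG — no ATG→stop ORF.
Largest ORF found is 0 nucleotides < 15, so no.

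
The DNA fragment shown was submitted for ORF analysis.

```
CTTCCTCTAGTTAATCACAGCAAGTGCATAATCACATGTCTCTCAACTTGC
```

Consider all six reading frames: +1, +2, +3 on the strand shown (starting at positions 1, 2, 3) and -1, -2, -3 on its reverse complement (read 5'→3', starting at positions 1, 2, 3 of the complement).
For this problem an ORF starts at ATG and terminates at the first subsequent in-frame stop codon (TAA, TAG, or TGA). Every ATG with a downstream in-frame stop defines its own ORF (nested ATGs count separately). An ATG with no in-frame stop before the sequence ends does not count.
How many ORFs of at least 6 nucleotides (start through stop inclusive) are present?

2

Reverse complement (5'→3'): GCAAGTTGAGAGACATGTGATTATGCACTTGCTGTGATTAACTAGAGGAAG
Frame +1: CTT CCT CTA GTT AAT CAC AGC AAG TGC ATA ATC ACA TGT CTC TCA ACT TGC — no ATG→stop ORF.
Frame +2: TTC CTC TAG TTA ATC ACA GCA AGT GCA TAA TCA CAT GTC TCT CAA CTT — no ATG→stop ORF.
Frame +3: TCC TCT AGT TAA TCA CAG CAA GTG CAT AAT CAC ATG TCT CTC AAC TTG — no ATG→stop ORF.
Frame -1: GCA AGT TGA GAG ACA TGT GAT TAT GCA CTT GCT GTG ATT AAC TAG AGG AAG — no ATG→stop ORF.
Frame -2: CAA GTT GAG AGA CAT GTG ATT ATG CAC TTG CTG TGA TTA ACT AGA GGA — ATG at 23, stop TGA at 35 → 15 nt.
Frame -3: AAG TTG AGA GAC ATG TGA TTA TGC ACT TGC TGT GAT TAA CTA GAG GAA — ATG at 15, stop TGA at 18 → 6 nt.
ORFs ≥ 6 nucleotides: frame -2 23–37 (15 nucleotides), frame -3 15–20 (6 nucleotides). Count = 2.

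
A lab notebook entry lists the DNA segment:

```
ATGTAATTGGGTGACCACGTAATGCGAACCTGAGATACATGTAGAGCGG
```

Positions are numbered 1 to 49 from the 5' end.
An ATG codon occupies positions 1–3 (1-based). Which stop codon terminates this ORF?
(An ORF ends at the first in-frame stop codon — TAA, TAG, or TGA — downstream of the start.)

TAA

Codons from position 1: ATG (1–3), TAA (4–6).
The first in-frame stop codon is TAA.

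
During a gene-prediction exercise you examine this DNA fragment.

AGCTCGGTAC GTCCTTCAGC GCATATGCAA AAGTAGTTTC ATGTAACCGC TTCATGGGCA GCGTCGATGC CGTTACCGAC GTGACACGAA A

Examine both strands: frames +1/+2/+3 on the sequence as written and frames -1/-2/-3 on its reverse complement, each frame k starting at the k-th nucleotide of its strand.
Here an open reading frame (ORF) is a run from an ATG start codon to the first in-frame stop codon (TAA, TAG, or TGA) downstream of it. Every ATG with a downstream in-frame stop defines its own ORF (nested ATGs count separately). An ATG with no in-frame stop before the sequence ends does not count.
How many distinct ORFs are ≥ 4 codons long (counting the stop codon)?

Reverse complement (5'→3'): TTTCGTGTCACGTCGGTAACGGCATCGACGCTGCCCATGAAGCGGTTACATGAAACTACTTTTGCATATGCGCTGAAGGACGTACCGAGCT
Frame +1: AGC TCG GTA CGT CCT TCA GCG CAT ATG CAA AAG TAG TTT CAT GTA ACC GCT TCA TGG GCA GCG TCG ATG CCG TTA CCG ACG TGA CAC GAA — ATG at 25, stop TAG at 34 → 12 nt; ATG at 67, stop TGA at 82 → 18 nt.
Frame +2: GCT CGG TAC GTC CTT CAG CGC ATA TGC AAA AGT AGT TTC ATG TAA CCG CTT CAT GGG CAG CGT CGA TGC CGT TAC CGA CGT GAC ACG AAA — ATG at 41, stop TAA at 44 → 6 nt.
Frame +3: CTC GGT ACG TCC TTC AGC GCA TAT GCA AAA GTA GTT TCA TGT AAC CGC TTC ATG GGC AGC GTC GAT GCC GTT ACC GAC GTG ACA CGA — no ATG→stop ORF.
Frame -1: TTT CGT GTC ACG TCG GTA ACG GCA TCG ACG CTG CCC ATG AAG CGG TTA CAT GAA ACT ACT TTT GCA TAT GCG CTG AAG GAC GTA CCG AGC — no ATG→stop ORF.
Frame -2: TTC GTG TCA CGT CGG TAA CGG CAT CGA CGC TGC CCA TGA AGC GGT TAC ATG AAA CTA CTT TTG CAT ATG CGC TGA AGG ACG TAC CGA GCT — ATG at 50, stop TGA at 74 → 27 nt; ATG at 68, stop TGA at 74 → 9 nt.
Frame -3: TCG TGT CAC GTC GGT AAC GGC ATC GAC GCT GCC CAT GAA GCG GTT ACA TGA AAC TAC TTT TGC ATA TGC GCT GAA GGA CGT ACC GAG — no ATG→stop ORF.
ORFs ≥ 4 codons: frame +1 25–36 (4 codons), frame +1 67–84 (6 codons), frame -2 50–76 (9 codons). Count = 3.

3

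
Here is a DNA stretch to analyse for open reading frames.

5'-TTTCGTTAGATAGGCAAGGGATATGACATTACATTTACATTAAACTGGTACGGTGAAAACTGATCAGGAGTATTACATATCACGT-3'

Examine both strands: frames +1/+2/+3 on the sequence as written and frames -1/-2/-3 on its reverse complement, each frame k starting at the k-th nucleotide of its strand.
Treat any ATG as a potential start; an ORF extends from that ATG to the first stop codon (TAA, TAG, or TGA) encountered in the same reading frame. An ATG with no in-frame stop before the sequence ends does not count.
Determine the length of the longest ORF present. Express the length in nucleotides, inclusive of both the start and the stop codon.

24

Reverse complement (5'→3'): ACGTGATATGTAATACTCCTGATCAGTTTTCACCGTACCAGTTTAATGTAAATGTAATGTCATATCCCTTGCCTATCTAACGAAA
Frame +1: TTT CGT TAG ATA GGC AAG GGA TAT GAC ATT ACA TTT ACA TTA AAC TGG TAC GGT GAA AAC TGA TCA GGA GTA TTA CAT ATC ACG — no ATG→stop ORF.
Frame +2: TTC GTT AGA TAG GCA AGG GAT ATG ACA TTA CAT TTA CAT TAA ACT GGT ACG GTG AAA ACT GAT CAG GAG TAT TAC ATA TCA CGT — ATG at 23, stop TAA at 41 → 21 nt.
Frame +3: TCG TTA GAT AGG CAA GGG ATA TGA CAT TAC ATT TAC ATT AAA CTG GTA CGG TGA AAA CTG ATC AGG AGT ATT ACA TAT CAC — no ATG→stop ORF.
Frame -1: ACG TGA TAT GTA ATA CTC CTG ATC AGT TTT CAC CGT ACC AGT TTA ATG TAA ATG TAA TGT CAT ATC CCT TGC CTA TCT AAC GAA — ATG at 46, stop TAA at 49 → 6 nt; ATG at 52, stop TAA at 55 → 6 nt.
Frame -2: CGT GAT ATG TAA TAC TCC TGA TCA GTT TTC ACC GTA CCA GTT TAA TGT AAA TGT AAT GTC ATA TCC CTT GCC TAT CTA ACG AAA — ATG at 8, stop TAA at 11 → 6 nt.
Frame -3: GTG ATA TGT AAT ACT CCT GAT CAG TTT TCA CCG TAC CAG TTT AAT GTA AAT GTA ATG TCA TAT CCC TTG CCT ATC TAA CGA — ATG at 57, stop TAA at 78 → 24 nt.
Longest: frame -3, positions 57–80, 24 nt = 8 codons = 7 aa. → 24 nucleotides.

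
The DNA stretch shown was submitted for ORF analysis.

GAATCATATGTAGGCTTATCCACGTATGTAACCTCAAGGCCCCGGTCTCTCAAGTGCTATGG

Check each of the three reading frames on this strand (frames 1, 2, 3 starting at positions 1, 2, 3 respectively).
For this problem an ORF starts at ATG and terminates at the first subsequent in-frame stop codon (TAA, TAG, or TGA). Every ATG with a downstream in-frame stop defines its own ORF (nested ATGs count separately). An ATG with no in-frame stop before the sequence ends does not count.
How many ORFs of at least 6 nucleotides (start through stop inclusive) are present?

2

Frame 1: GAA TCA TAT GTA GGC TTA TCC ACG TAT GTA ACC TCA AGG CCC CGG TCT CTC AAG TGC TAT — no ATG→stop ORF.
Frame 2: AAT CAT ATG TAG GCT TAT CCA CGT ATG TAA CCT CAA GGC CCC GGT CTC TCA AGT GCT ATG — ATG at 8, stop TAG at 11 → 6 nt; ATG at 26, stop TAA at 29 → 6 nt.
Frame 3: ATC ATA TGT AGG CTT ATC CAC GTA TGT AAC CTC AAG GCC CCG GTC TCT CAA GTG CTA TGG — no ATG→stop ORF.
ORFs ≥ 6 nucleotides: frame 2 8–13 (6 nucleotides), frame 2 26–31 (6 nucleotides). Count = 2.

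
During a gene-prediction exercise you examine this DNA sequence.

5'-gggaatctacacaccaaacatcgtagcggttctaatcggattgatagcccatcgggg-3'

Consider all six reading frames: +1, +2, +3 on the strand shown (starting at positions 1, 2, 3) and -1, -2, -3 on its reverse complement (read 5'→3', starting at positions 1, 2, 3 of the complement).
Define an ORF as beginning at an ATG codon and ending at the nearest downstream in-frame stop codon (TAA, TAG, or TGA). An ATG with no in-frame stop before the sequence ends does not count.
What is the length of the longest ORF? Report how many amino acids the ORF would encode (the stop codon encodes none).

Reverse complement (5'→3'): CCCCGATGGGCTATCAATCCGATTAGAACCGCTACGATGTTTGGTGTGTAGATTCCC
Frame +1: GGG AAT CTA CAC ACC AAA CAT CGT AGC GGT TCT AAT CGG ATT GAT AGC CCA TCG GGG — no ATG→stop ORF.
Frame +2: GGA ATC TAC ACA CCA AAC ATC GTA GCG GTT CTA ATC GGA TTG ATA GCC CAT CGG — no ATG→stop ORF.
Frame +3: GAA TCT ACA CAC CAA ACA TCG TAG CGG TTC TAA TCG GAT TGA TAG CCC ATC GGG — no ATG→stop ORF.
Frame -1: CCC CGA TGG GCT ATC AAT CCG ATT AGA ACC GCT ACG ATG TTT GGT GTG TAG ATT CCC — ATG at 37, stop TAG at 49 → 15 nt.
Frame -2: CCC GAT GGG CTA TCA ATC CGA TTA GAA CCG CTA CGA TGT TTG GTG TGT AGA TTC — no ATG→stop ORF.
Frame -3: CCG ATG GGC TAT CAA TCC GAT TAG AAC CGC TAC GAT GTT TGG TGT GTA GAT TCC — ATG at 6, stop TAG at 24 → 21 nt.
Longest: frame -3, positions 6–26, 21 nt = 7 codons = 6 aa. → 6 amino acids.

6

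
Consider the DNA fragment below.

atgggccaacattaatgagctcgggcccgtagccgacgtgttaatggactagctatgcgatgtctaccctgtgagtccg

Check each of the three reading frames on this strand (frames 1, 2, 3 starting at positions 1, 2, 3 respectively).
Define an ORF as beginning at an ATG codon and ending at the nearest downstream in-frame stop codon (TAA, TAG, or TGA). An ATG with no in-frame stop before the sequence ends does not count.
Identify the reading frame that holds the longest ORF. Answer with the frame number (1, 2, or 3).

Frame 1: ATG GGC CAA CAT TAA TGA GCT CGG GCC CGT AGC CGA CGT GTT AAT GGA CTA GCT ATG CGA TGT CTA CCC TGT GAG TCC — ATG at 1, stop TAA at 13 → 15 nt.
Frame 2: TGG GCC AAC ATT AAT GAG CTC GGG CCC GTA GCC GAC GTG TTA ATG GAC TAG CTA TGC GAT GTC TAC CCT GTG AGT CCG — ATG at 44, stop TAG at 50 → 9 nt.
Frame 3: GGG CCA ACA TTA ATG AGC TCG GGC CCG TAG CCG ACG TGT TAA TGG ACT AGC TAT GCG ATG TCT ACC CTG TGA GTC — ATG at 15, stop TAG at 30 → 18 nt; ATG at 60, stop TGA at 72 → 15 nt.
Longest ORF is 18 nt in frame 3 (positions 15–32).

3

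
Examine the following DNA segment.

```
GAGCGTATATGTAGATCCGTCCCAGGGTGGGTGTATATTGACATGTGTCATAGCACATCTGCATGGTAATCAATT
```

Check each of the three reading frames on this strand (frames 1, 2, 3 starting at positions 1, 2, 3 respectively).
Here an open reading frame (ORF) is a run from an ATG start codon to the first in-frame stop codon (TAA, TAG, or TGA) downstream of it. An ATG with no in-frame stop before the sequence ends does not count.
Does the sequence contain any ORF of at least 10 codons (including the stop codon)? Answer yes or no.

no

Frame 1: GAG CGT ATA TGT AGA TCC GTC CCA GGG TGG GTG TAT ATT GAC ATG TGT CAT AGC ACA TCT GCA TGG TAA TCA ATT — ATG at 43, stop TAA at 67 → 27 nt.
Frame 2: AGC GTA TAT GTA GAT CCG TCC CAG GGT GGG TGT ATA TTG ACA TGT GTC ATA GCA CAT CTG CAT GGT AAT CAA — no ATG→stop ORF.
Frame 3: GCG TAT ATG TAG ATC CGT CCC AGG GTG GGT GTA TAT TGA CAT GTG TCA TAG CAC ATC TGC ATG GTA ATC AAT — ATG at 9, stop TAG at 12 → 6 nt.
Largest ORF found is 9 codons < 10, so no.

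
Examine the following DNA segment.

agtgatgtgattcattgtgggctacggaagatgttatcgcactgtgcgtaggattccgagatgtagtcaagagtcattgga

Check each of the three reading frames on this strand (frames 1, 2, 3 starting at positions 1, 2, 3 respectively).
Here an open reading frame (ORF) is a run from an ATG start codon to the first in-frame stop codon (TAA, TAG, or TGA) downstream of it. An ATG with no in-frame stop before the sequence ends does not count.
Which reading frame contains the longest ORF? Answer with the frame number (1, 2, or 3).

1

Frame 1: AGT GAT GTG ATT CAT TGT GGG CTA CGG AAG ATG TTA TCG CAC TGT GCG TAG GAT TCC GAG ATG TAG TCA AGA GTC ATT GGA — ATG at 31, stop TAG at 49 → 21 nt; ATG at 61, stop TAG at 64 → 6 nt.
Frame 2: GTG ATG TGA TTC ATT GTG GGC TAC GGA AGA TGT TAT CGC ACT GTG CGT AGG ATT CCG AGA TGT AGT CAA GAG TCA TTG — ATG at 5, stop TGA at 8 → 6 nt.
Frame 3: TGA TGT GAT TCA TTG TGG GCT ACG GAA GAT GTT ATC GCA CTG TGC GTA GGA TTC CGA GAT GTA GTC AAG AGT CAT TGG — no ATG→stop ORF.
Longest ORF is 21 nt in frame 1 (positions 31–51).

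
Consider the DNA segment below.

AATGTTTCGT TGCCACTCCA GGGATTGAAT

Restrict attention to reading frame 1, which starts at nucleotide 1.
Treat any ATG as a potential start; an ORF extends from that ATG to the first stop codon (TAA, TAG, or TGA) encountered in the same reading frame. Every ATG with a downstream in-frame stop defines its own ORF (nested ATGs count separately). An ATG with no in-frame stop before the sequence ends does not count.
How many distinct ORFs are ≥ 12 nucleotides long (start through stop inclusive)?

0

Frame 1: AAT GTT TCG TTG CCA CTC CAG GGA TTG AAT — no ATG→stop ORF.
No ORF reaches 12 nucleotides. Count = 0.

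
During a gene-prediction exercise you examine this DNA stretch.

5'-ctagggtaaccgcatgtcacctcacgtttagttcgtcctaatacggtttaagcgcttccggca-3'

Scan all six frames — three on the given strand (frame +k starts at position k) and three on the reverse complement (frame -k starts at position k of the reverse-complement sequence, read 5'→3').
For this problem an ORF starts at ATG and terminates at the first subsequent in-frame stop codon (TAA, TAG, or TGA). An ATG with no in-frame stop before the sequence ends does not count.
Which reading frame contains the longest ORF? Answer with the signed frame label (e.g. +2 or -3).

+2

Reverse complement (5'→3'): TGCCGGAAGCGCTTAAACCGTATTAGGACGAACTAAACGTGAGGTGACATGCGGTTACCCTAG
Frame +1: CTA GGG TAA CCG CAT GTC ACC TCA CGT TTA GTT CGT CCT AAT ACG GTT TAA GCG CTT CCG GCA — no ATG→stop ORF.
Frame +2: TAG GGT AAC CGC ATG TCA CCT CAC GTT TAG TTC GTC CTA ATA CGG TTT AAG CGC TTC CGG — ATG at 14, stop TAG at 29 → 18 nt.
Frame +3: AGG GTA ACC GCA TGT CAC CTC ACG TTT AGT TCG TCC TAA TAC GGT TTA AGC GCT TCC GGC — no ATG→stop ORF.
Frame -1: TGC CGG AAG CGC TTA AAC CGT ATT AGG ACG AAC TAA ACG TGA GGT GAC ATG CGG TTA CCC TAG — ATG at 49, stop TAG at 61 → 15 nt.
Frame -2: GCC GGA AGC GCT TAA ACC GTA TTA GGA CGA ACT AAA CGT GAG GTG ACA TGC GGT TAC CCT — no ATG→stop ORF.
Frame -3: CCG GAA GCG CTT AAA CCG TAT TAG GAC GAA CTA AAC GTG AGG TGA CAT GCG GTT ACC CTA — no ATG→stop ORF.
Longest ORF is 18 nt in frame +2 (positions 14–31).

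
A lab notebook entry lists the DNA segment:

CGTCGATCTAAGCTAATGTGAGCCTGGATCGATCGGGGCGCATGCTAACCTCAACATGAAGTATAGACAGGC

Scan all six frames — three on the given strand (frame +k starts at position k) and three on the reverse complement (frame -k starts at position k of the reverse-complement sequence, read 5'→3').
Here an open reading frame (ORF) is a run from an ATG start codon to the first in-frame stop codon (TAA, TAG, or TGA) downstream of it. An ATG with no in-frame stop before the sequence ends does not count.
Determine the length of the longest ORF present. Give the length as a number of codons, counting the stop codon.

Reverse complement (5'→3'): GCCTGTCTATACTTCATGTTGAGGTTAGCATGCGCCCCGATCGATCCAGGCTCACATTAGCTTAGATCGACG
Frame +1: CGT CGA TCT AAG CTA ATG TGA GCC TGG ATC GAT CGG GGC GCA TGC TAA CCT CAA CAT GAA GTA TAG ACA GGC — ATG at 16, stop TGA at 19 → 6 nt.
Frame +2: GTC GAT CTA AGC TAA TGT GAG CCT GGA TCG ATC GGG GCG CAT GCT AAC CTC AAC ATG AAG TAT AGA CAG — no ATG→stop ORF.
Frame +3: TCG ATC TAA GCT AAT GTG AGC CTG GAT CGA TCG GGG CGC ATG CTA ACC TCA ACA TGA AGT ATA GAC AGG — ATG at 42, stop TGA at 57 → 18 nt.
Frame -1: GCC TGT CTA TAC TTC ATG TTG AGG TTA GCA TGC GCC CCG ATC GAT CCA GGC TCA CAT TAG CTT AGA TCG ACG — ATG at 16, stop TAG at 58 → 45 nt.
Frame -2: CCT GTC TAT ACT TCA TGT TGA GGT TAG CAT GCG CCC CGA TCG ATC CAG GCT CAC ATT AGC TTA GAT CGA — no ATG→stop ORF.
Frame -3: CTG TCT ATA CTT CAT GTT GAG GTT AGC ATG CGC CCC GAT CGA TCC AGG CTC ACA TTA GCT TAG ATC GAC — ATG at 30, stop TAG at 63 → 36 nt.
Longest: frame -1, positions 16–60, 45 nt = 15 codons = 14 aa. → 15 codons.

15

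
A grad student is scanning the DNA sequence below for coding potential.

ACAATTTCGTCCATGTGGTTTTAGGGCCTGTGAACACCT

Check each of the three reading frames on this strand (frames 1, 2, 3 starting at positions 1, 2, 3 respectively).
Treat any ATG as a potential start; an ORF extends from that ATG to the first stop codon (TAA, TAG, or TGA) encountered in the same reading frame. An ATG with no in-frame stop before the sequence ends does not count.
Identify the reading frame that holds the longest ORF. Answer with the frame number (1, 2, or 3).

1

Frame 1: ACA ATT TCG TCC ATG TGG TTT TAG GGC CTG TGA ACA CCT — ATG at 13, stop TAG at 22 → 12 nt.
Frame 2: CAA TTT CGT CCA TGT GGT TTT AGG GCC TGT GAA CAC — no ATG→stop ORF.
Frame 3: AAT TTC GTC CAT GTG GTT TTA GGG CCT GTG AAC ACC — no ATG→stop ORF.
Longest ORF is 12 nt in frame 1 (positions 13–24).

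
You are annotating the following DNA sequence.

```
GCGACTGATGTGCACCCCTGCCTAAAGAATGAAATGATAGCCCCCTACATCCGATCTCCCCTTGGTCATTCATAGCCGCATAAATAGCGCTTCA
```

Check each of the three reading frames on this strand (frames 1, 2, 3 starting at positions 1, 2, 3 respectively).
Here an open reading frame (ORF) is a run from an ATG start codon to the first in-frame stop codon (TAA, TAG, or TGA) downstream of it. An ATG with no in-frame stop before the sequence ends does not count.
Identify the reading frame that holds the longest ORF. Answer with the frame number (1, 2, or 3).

1

Frame 1: GCG ACT GAT GTG CAC CCC TGC CTA AAG AAT GAA ATG ATA GCC CCC TAC ATC CGA TCT CCC CTT GGT CAT TCA TAG CCG CAT AAA TAG CGC TTC — ATG at 34, stop TAG at 73 → 42 nt.
Frame 2: CGA CTG ATG TGC ACC CCT GCC TAA AGA ATG AAA TGA TAG CCC CCT ACA TCC GAT CTC CCC TTG GTC ATT CAT AGC CGC ATA AAT AGC GCT TCA — ATG at 8, stop TAA at 23 → 18 nt; ATG at 29, stop TGA at 35 → 9 nt.
Frame 3: GAC TGA TGT GCA CCC CTG CCT AAA GAA TGA AAT GAT AGC CCC CTA CAT CCG ATC TCC CCT TGG TCA TTC ATA GCC GCA TAA ATA GCG CTT — no ATG→stop ORF.
Longest ORF is 42 nt in frame 1 (positions 34–75).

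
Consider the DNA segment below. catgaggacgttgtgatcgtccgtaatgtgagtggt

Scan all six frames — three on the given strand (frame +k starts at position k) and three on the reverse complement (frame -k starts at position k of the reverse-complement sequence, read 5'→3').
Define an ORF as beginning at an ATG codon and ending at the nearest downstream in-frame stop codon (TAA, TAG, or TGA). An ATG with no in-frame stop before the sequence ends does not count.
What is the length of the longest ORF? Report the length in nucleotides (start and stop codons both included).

15

Reverse complement (5'→3'): ACCACTCACATTACGGACGATCACAACGTCCTCATG
Frame +1: CAT GAG GAC GTT GTG ATC GTC CGT AAT GTG AGT GGT — no ATG→stop ORF.
Frame +2: ATG AGG ACG TTG TGA TCG TCC GTA ATG TGA GTG — ATG at 2, stop TGA at 14 → 15 nt; ATG at 26, stop TGA at 29 → 6 nt.
Frame +3: TGA GGA CGT TGT GAT CGT CCG TAA TGT GAG TGG — no ATG→stop ORF.
Frame -1: ACC ACT CAC ATT ACG GAC GAT CAC AAC GTC CTC ATG — no ATG→stop ORF.
Frame -2: CCA CTC ACA TTA CGG ACG ATC ACA ACG TCC TCA — no ATG→stop ORF.
Frame -3: CAC TCA CAT TAC GGA CGA TCA CAA CGT CCT CAT — no ATG→stop ORF.
Longest: frame +2, positions 2–16, 15 nt = 5 codons = 4 aa. → 15 nucleotides.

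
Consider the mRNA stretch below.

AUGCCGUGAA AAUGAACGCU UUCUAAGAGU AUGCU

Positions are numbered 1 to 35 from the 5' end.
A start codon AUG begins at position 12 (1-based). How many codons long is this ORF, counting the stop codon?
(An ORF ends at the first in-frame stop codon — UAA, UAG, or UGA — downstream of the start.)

5

Codons from position 12: AUG (12–14), AAC (15–17), GCU (18–20), UUC (21–23), UAA (24–26).
UAA is the first in-frame stop; that's 5 codons including the stop.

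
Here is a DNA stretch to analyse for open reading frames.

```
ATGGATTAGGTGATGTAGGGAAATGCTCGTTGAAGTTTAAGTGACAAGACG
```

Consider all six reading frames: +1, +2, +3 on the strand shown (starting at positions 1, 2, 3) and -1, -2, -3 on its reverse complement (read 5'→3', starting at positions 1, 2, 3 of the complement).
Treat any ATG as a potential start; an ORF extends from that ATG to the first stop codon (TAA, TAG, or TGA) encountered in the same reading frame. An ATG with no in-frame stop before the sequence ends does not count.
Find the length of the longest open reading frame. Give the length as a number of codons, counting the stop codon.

6

Reverse complement (5'→3'): CGTCTTGTCACTTAAACTTCAACGAGCATTTCCCTACATCACCTAATCCAT
Frame +1: ATG GAT TAG GTG ATG TAG GGA AAT GCT CGT TGA AGT TTA AGT GAC AAG ACG — ATG at 1, stop TAG at 7 → 9 nt; ATG at 13, stop TAG at 16 → 6 nt.
Frame +2: TGG ATT AGG TGA TGT AGG GAA ATG CTC GTT GAA GTT TAA GTG ACA AGA — ATG at 23, stop TAA at 38 → 18 nt.
Frame +3: GGA TTA GGT GAT GTA GGG AAA TGC TCG TTG AAG TTT AAG TGA CAA GAC — no ATG→stop ORF.
Frame -1: CGT CTT GTC ACT TAA ACT TCA ACG AGC ATT TCC CTA CAT CAC CTA ATC CAT — no ATG→stop ORF.
Frame -2: GTC TTG TCA CTT AAA CTT CAA CGA GCA TTT CCC TAC ATC ACC TAA TCC — no ATG→stop ORF.
Frame -3: TCT TGT CAC TTA AAC TTC AAC GAG CAT TTC CCT ACA TCA CCT AAT CCA — no ATG→stop ORF.
Longest: frame +2, positions 23–40, 18 nt = 6 codons = 5 aa. → 6 codons.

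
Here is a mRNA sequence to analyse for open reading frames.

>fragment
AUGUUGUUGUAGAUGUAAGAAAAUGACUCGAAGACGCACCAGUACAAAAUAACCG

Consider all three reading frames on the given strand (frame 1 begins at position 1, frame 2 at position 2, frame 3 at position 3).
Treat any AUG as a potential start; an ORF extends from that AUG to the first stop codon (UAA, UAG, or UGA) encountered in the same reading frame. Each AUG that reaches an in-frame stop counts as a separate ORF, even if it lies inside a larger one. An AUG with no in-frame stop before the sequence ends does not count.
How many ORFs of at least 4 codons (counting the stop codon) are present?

Frame 1: AUG UUG UUG UAG AUG UAA GAA AAU GAC UCG AAG ACG CAC CAG UAC AAA AUA ACC — AUG at 1, stop UAG at 10 → 12 nt; AUG at 13, stop UAA at 16 → 6 nt.
Frame 2: UGU UGU UGU AGA UGU AAG AAA AUG ACU CGA AGA CGC ACC AGU ACA AAA UAA CCG — AUG at 23, stop UAA at 50 → 30 nt.
Frame 3: GUU GUU GUA GAU GUA AGA AAA UGA CUC GAA GAC GCA CCA GUA CAA AAU AAC — no AUG→stop ORF.
ORFs ≥ 4 codons: frame 1 1–12 (4 codons), frame 2 23–52 (10 codons). Count = 2.

2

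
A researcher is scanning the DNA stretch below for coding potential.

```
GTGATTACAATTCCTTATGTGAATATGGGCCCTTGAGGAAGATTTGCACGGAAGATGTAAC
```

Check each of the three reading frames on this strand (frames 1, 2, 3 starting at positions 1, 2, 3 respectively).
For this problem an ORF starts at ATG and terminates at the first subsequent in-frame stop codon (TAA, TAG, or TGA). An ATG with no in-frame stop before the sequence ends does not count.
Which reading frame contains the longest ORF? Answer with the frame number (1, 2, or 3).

Frame 1: GTG ATT ACA ATT CCT TAT GTG AAT ATG GGC CCT TGA GGA AGA TTT GCA CGG AAG ATG TAA — ATG at 25, stop TGA at 34 → 12 nt; ATG at 55, stop TAA at 58 → 6 nt.
Frame 2: TGA TTA CAA TTC CTT ATG TGA ATA TGG GCC CTT GAG GAA GAT TTG CAC GGA AGA TGT AAC — ATG at 17, stop TGA at 20 → 6 nt.
Frame 3: GAT TAC AAT TCC TTA TGT GAA TAT GGG CCC TTG AGG AAG ATT TGC ACG GAA GAT GTA — no ATG→stop ORF.
Longest ORF is 12 nt in frame 1 (positions 25–36).

1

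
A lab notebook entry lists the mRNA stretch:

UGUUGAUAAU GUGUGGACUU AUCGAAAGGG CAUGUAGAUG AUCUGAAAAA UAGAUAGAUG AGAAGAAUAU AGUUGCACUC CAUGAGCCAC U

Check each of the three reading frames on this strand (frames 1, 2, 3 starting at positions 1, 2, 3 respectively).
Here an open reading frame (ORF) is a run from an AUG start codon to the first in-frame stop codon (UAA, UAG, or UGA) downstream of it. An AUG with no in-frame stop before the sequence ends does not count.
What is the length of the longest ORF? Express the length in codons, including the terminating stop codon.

Frame 1: UGU UGA UAA UGU GUG GAC UUA UCG AAA GGG CAU GUA GAU GAU CUG AAA AAU AGA UAG AUG AGA AGA AUA UAG UUG CAC UCC AUG AGC CAC — AUG at 58, stop UAG at 70 → 15 nt.
Frame 2: GUU GAU AAU GUG UGG ACU UAU CGA AAG GGC AUG UAG AUG AUC UGA AAA AUA GAU AGA UGA GAA GAA UAU AGU UGC ACU CCA UGA GCC ACU — AUG at 32, stop UAG at 35 → 6 nt; AUG at 38, stop UGA at 44 → 9 nt.
Frame 3: UUG AUA AUG UGU GGA CUU AUC GAA AGG GCA UGU AGA UGA UCU GAA AAA UAG AUA GAU GAG AAG AAU AUA GUU GCA CUC CAU GAG CCA — AUG at 9, stop UGA at 39 → 33 nt.
Longest: frame 3, positions 9–41, 33 nt = 11 codons = 10 aa. → 11 codons.

11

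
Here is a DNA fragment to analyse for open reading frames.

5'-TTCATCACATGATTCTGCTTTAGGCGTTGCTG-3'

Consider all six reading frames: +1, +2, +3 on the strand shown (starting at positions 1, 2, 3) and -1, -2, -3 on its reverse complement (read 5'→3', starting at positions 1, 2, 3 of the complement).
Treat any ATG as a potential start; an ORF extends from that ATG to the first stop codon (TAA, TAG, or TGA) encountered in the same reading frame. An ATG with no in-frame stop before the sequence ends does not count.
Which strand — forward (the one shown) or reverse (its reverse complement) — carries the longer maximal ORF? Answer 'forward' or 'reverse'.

Reverse complement (5'→3'): CAGCAACGCCTAAAGCAGAATCATGTGATGAA
Frame +1: TTC ATC ACA TGA TTC TGC TTT AGG CGT TGC — no ATG→stop ORF.
Frame +2: TCA TCA CAT GAT TCT GCT TTA GGC GTT GCT — no ATG→stop ORF.
Frame +3: CAT CAC ATG ATT CTG CTT TAG GCG TTG CTG — ATG at 9, stop TAG at 21 → 15 nt.
Frame -1: CAG CAA CGC CTA AAG CAG AAT CAT GTG ATG — no ATG→stop ORF.
Frame -2: AGC AAC GCC TAA AGC AGA ATC ATG TGA TGA — ATG at 23, stop TGA at 26 → 6 nt.
Frame -3: GCA ACG CCT AAA GCA GAA TCA TGT GAT GAA — no ATG→stop ORF.
Forward-strand max 15 nt; reverse-strand max 6 nt. The forward strand has the longer ORF.

forward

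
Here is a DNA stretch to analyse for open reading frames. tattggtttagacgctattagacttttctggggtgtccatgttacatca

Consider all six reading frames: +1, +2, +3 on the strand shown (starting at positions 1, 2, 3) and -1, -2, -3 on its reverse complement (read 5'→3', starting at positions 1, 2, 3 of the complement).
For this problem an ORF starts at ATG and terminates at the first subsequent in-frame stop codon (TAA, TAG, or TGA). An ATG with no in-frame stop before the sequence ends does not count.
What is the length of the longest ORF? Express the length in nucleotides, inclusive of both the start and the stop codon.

33

Reverse complement (5'→3'): TGATGTAACATGGACACCCCAGAAAAGTCTAATAGCGTCTAAACCAATA
Frame +1: TAT TGG TTT AGA CGC TAT TAG ACT TTT CTG GGG TGT CCA TGT TAC ATC — no ATG→stop ORF.
Frame +2: ATT GGT TTA GAC GCT ATT AGA CTT TTC TGG GGT GTC CAT GTT ACA TCA — no ATG→stop ORF.
Frame +3: TTG GTT TAG ACG CTA TTA GAC TTT TCT GGG GTG TCC ATG TTA CAT — no ATG→stop ORF.
Frame -1: TGA TGT AAC ATG GAC ACC CCA GAA AAG TCT AAT AGC GTC TAA ACC AAT — ATG at 10, stop TAA at 40 → 33 nt.
Frame -2: GAT GTA ACA TGG ACA CCC CAG AAA AGT CTA ATA GCG TCT AAA CCA ATA — no ATG→stop ORF.
Frame -3: ATG TAA CAT GGA CAC CCC AGA AAA GTC TAA TAG CGT CTA AAC CAA — ATG at 3, stop TAA at 6 → 6 nt.
Longest: frame -1, positions 10–42, 33 nt = 11 codons = 10 aa. → 33 nucleotides.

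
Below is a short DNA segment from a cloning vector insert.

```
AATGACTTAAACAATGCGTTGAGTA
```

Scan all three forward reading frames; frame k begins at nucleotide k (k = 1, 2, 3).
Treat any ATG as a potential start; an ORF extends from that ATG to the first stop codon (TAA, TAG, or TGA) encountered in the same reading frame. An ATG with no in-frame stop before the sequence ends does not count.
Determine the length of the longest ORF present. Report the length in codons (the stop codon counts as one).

Frame 1: AAT GAC TTA AAC AAT GCG TTG AGT — no ATG→stop ORF.
Frame 2: ATG ACT TAA ACA ATG CGT TGA GTA — ATG at 2, stop TAA at 8 → 9 nt; ATG at 14, stop TGA at 20 → 9 nt.
Frame 3: TGA CTT AAA CAA TGC GTT GAG — no ATG→stop ORF.
Longest: frame 2, positions 2–10, 9 nt = 3 codons = 2 aa. → 3 codons.

3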